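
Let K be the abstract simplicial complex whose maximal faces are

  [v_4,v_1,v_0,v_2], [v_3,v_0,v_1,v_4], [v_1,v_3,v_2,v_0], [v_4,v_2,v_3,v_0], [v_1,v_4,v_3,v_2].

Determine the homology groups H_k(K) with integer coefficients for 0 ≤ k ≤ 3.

We work with the vertex ordering v_0 < v_1 < v_2 < v_3 < v_4. The simplices of K, each written with vertices in increasing order, are:

  0-simplices (5): [v_0], [v_1], [v_2], [v_3], [v_4]
  1-simplices (10): [v_0,v_1], [v_0,v_2], [v_0,v_3], [v_0,v_4], [v_1,v_2], [v_1,v_3], [v_1,v_4], [v_2,v_3], [v_2,v_4], [v_3,v_4]
  2-simplices (10): [v_0,v_1,v_2], [v_0,v_1,v_3], [v_0,v_1,v_4], [v_0,v_2,v_3], [v_0,v_2,v_4], [v_0,v_3,v_4], [v_1,v_2,v_3], [v_1,v_2,v_4], [v_1,v_3,v_4], [v_2,v_3,v_4]
  3-simplices (5): [v_0,v_1,v_2,v_3], [v_0,v_1,v_2,v_4], [v_0,v_1,v_3,v_4], [v_0,v_2,v_3,v_4], [v_1,v_2,v_3,v_4]

Hence C_0 ≅ Z^5, C_1 ≅ Z^10, C_2 ≅ Z^10, C_3 ≅ Z^5.

The boundary map ∂_1: C_1 → C_0 sends each edge [p,q] (with p < q) to q − p. For instance
  ∂[v_3,v_4] = [v_4] − [v_3].
The 5×10 boundary matrix has rank 4 and Smith normal form diag(1,1,1,1).

∂_2: C_2 → C_1 sends each 2-simplex [p,q,r] to [q,r] − [p,r] + [p,q]. For instance
  ∂[v_1,v_2,v_4] = [v_2,v_4] − [v_1,v_4] + [v_1,v_2],
  ∂[v_0,v_1,v_2] = [v_1,v_2] − [v_0,v_2] + [v_0,v_1].
As a 10×10 matrix over Z this has rank 6, with invariant factors (1,1,1,1,1,1).

∂_3: C_3 → C_2 sends each 3-simplex σ to the alternating sum Σ_i (−1)^i (σ with its i-th vertex removed). For instance
  ∂[v_0,v_1,v_3,v_4] = [v_1,v_3,v_4] − [v_0,v_3,v_4] + [v_0,v_1,v_4] − [v_0,v_1,v_3],
  ∂[v_1,v_2,v_3,v_4] = [v_2,v_3,v_4] − [v_1,v_3,v_4] + [v_1,v_2,v_4] − [v_1,v_2,v_3].
This gives a 10×5 integer matrix of rank 4; reducing to Smith normal form yields diagonal entries (1,1,1,1).

Computing H_k = (kernel of ∂_k) / (image of ∂_{k+1}):

  H_0: rank C_0 − rank ∂_1 = 5 − 4 = 1, and the invariant factors of ∂_1 are all 1, so H_0 = Z.
  H_1: rank ker ∂_1 − rank ∂_2 = (10 − 4) − 6 = 0, and the invariant factors of ∂_2 are all 1, so H_1 = 0.
  H_2: rank ker ∂_2 − rank ∂_3 = (10 − 6) − 4 = 0, and the invariant factors of ∂_3 are all 1, so H_2 = 0.
  H_3: rank ker ∂_3 − rank ∂_4 = (5 − 4) − 0 = 1, and there is no ∂_4, so H_3 = Z.

H_0 = Z,  H_1 = 0,  H_2 = 0,  H_3 = Z.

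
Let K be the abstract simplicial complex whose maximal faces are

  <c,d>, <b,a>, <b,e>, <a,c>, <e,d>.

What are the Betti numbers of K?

Take the total order a < b < c < d < e on the vertex set. Then K (dimension 1) consists of the simplices:

  0-simplices (5): a, b, c, d, e
  1-simplices (5): ab, ac, be, cd, de

giving chain groups C_0 ≅ Z^5, C_1 ≅ Z^5.

The boundary map ∂_1: C_1 → C_0 is given by ∂[p,q] = [q] − [p]. For instance
  ∂de = e − d.
This gives a 5×5 integer matrix of rank 4; reducing to Smith normal form yields diagonal entries (1,1,1,1).

From H_k ≅ ker(∂_k) / im(∂_{k+1}) we obtain:

  H_0: rank C_0 − rank ∂_1 = 5 − 4 = 1, and the invariant factors of ∂_1 are all 1, so H_0 ≅ Z.
  H_1: rank ker ∂_1 − rank ∂_2 = (5 − 4) − 0 = 1, and there is no ∂_2, so H_1 ≅ Z.

As a check, the Euler characteristic is 5 − 5 = 0, which agrees with 1 − 1 = 0.
(K is a triangulation of the circle S^1.)

Hence the Betti numbers are b_0 = 1, b_1 = 1.

b_0 = 1, b_1 = 1.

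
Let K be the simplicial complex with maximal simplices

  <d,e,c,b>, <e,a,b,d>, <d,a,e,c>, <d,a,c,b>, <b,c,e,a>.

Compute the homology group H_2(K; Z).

H_2 = 0.

Fix the vertex order a < b < c < d < e and write every simplex with vertices in increasing order. Then dim K = 3 and the simplices of K are:

  0-simplices (5): a, b, c, d, e
  1-simplices (10): ab, ac, ad, ae, bc, bd, be, cd, ce, de
  2-simplices (10): abc, abd, abe, acd, ace, ade, bcd, bce, bde, cde
  3-simplices (5): abcd, abce, abde, acde, bcde

Hence C_0 ≅ Z^5, C_1 ≅ Z^10, C_2 ≅ Z^10, C_3 ≅ Z^5.

The boundary map ∂_1: C_1 → C_0 maps an edge to its endpoints' difference, ∂[p,q] = q − p. For instance
  ∂ab = b − a.
The resulting 5×10 matrix has rank 4, and its Smith normal form has invariant factors (1,1,1,1).

The boundary map ∂_2: C_2 → C_1 maps a triangle to the signed sum of its edges. For instance
  ∂abd = bd − ad + ab,
  ∂abc = bc − ac + ab.
As a 10×10 matrix over Z this has rank 6, with invariant factors (1,1,1,1,1,1).

Boundary ∂_3: C_3 → C_2 sends each 3-simplex σ to the alternating sum Σ_i (−1)^i (σ with its i-th vertex removed). For instance
  ∂bcde = cde − bde + bce − bcd,
  ∂acde = cde − ade + ace − acd.
The 10×5 boundary matrix has rank 4 and Smith normal form diag(1,1,1,1).

From H_k ≅ ker(∂_k) / im(∂_{k+1}) we obtain:

  H_2: rank ker ∂_2 − rank ∂_3 = (10 − 6) − 4 = 0, and the invariant factors of ∂_3 are all 1, so H_2 = 0.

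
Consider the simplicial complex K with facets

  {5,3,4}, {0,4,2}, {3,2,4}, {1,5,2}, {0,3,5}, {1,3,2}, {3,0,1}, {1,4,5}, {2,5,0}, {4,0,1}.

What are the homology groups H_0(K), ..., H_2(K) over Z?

H_0 = Z,  H_1 = Z/2,  H_2 = 0.

Take the total order 0 < 1 < 2 < 3 < 4 < 5 on the vertex set. Then K (dimension 2) consists of the simplices:

  0-simplices (6): [0], [1], [2], [3], [4], [5]
  1-simplices (15): [0,1], [0,2], [0,3], [0,4], [0,5], [1,2], [1,3], [1,4], [1,5], [2,3], [2,4], [2,5], [3,4], [3,5], [4,5]
  2-simplices (10): [0,1,3], [0,1,4], [0,2,4], [0,2,5], [0,3,5], [1,2,3], [1,2,5], [1,4,5], [2,3,4], [3,4,5]

Hence C_0 ≅ Z^6, C_1 ≅ Z^15, C_2 ≅ Z^10.

Boundary ∂_1: C_1 → C_0 is given by ∂[p,q] = [q] − [p]. For instance
  ∂[1,2] = [2] − [1].
The 6×15 boundary matrix has rank 5 and Smith normal form diag(1,1,1,1,1).

The boundary map ∂_2: C_2 → C_1 sends each 2-simplex [p,q,r] to [q,r] − [p,r] + [p,q]. For instance
  ∂[1,2,3] = [2,3] − [1,3] + [1,2],
  ∂[2,3,4] = [3,4] − [2,4] + [2,3].
The 15×10 boundary matrix has rank 10 and Smith normal form diag(1,1,1,1,1,1,1,1,1,2).

Computing H_k = (kernel of ∂_k) / (image of ∂_{k+1}):

  H_0: rank C_0 − rank ∂_1 = 6 − 5 = 1, and the invariant factors of ∂_1 are all 1, so H_0 = Z.
  H_1: rank ker ∂_1 − rank ∂_2 = (15 − 5) − 10 = 0, and ∂_2 has invariant factor 2 > 1, so H_1 = Z/2.
  H_2: rank ker ∂_2 − rank ∂_3 = (10 − 10) − 0 = 0, and there is no ∂_3, so H_2 = 0.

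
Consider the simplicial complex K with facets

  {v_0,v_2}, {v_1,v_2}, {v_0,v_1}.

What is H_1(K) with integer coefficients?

H_1 ≅ Z.

Take the total order v_0 < v_1 < v_2 on the vertex set. Then K (dimension 1) consists of the simplices:

  0-simplices (3): [v_0], [v_1], [v_2]
  1-simplices (3): [v_0,v_1], [v_0,v_2], [v_1,v_2]

so the chain groups are C_0 ≅ Z^3, C_1 ≅ Z^3.

∂_1: C_1 → C_0 maps an edge to its endpoints' difference, ∂[p,q] = q − p. For instance
  ∂[v_0,v_2] = [v_2] − [v_0].
The 3×3 boundary matrix has rank 2 and Smith normal form diag(1,1).

Computing H_k = (kernel of ∂_k) / (image of ∂_{k+1}):

  H_1: rank ker ∂_1 − rank ∂_2 = (3 − 2) − 0 = 1, and there is no ∂_2, so H_1 = Z.

(K is a triangulation of the circle S^1.)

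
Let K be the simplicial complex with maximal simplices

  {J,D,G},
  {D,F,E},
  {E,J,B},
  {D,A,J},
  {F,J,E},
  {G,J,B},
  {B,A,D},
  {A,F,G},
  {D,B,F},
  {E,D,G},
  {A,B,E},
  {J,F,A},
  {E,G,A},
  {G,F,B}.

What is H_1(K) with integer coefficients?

Take the total order A < B < D < E < F < G < J on the vertex set. Then K (dimension 2) consists of the simplices:

  0-simplices (7): A, B, D, E, F, G, J
  1-simplices (21): AB, AD, AE, AF, AG, AJ, BD, BE, BF, BG, BJ, DE, DF, DG, DJ, EF, EG, EJ, FG, FJ, GJ
  2-simplices (14): ABD, ABE, ADJ, AEG, AFG, AFJ, BDF, BEJ, BFG, BGJ, DEF, DEG, DGJ, EFJ

Hence C_0 ≅ Z^7, C_1 ≅ Z^21, C_2 ≅ Z^14.

Boundary ∂_1: C_1 → C_0 maps an edge to its endpoints' difference, ∂[p,q] = q − p. For instance
  ∂EF = F − E.
This gives a 7×21 integer matrix of rank 6; reducing to Smith normal form yields diagonal entries (1,1,1,1,1,1).

∂_2: C_2 → C_1 acts by ∂[p,q,r] = [q,r] − [p,r] + [p,q]. For instance
  ∂BDF = DF − BF + BD,
  ∂ABE = BE − AE + AB.
This gives a 21×14 integer matrix of rank 13; reducing to Smith normal form yields diagonal entries (1,1,1,1,1,1,1,1,1,1,1,1,1).

Now H_k = ker ∂_k / im ∂_{k+1}, so:

  H_1: rank ker ∂_1 − rank ∂_2 = (21 − 6) − 13 = 2, and the invariant factors of ∂_2 are all 1, so H_1 ≅ Z^2.

H_1 = Z^2.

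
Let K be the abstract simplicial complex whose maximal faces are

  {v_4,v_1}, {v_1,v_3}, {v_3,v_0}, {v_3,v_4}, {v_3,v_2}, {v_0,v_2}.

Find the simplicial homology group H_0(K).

We work with the vertex ordering v_0 < v_1 < v_2 < v_3 < v_4. The simplices of K, each written with vertices in increasing order, are:

  0-simplices (5): [v_0], [v_1], [v_2], [v_3], [v_4]
  1-simplices (6): [v_0,v_2], [v_0,v_3], [v_1,v_3], [v_1,v_4], [v_2,v_3], [v_3,v_4]

Hence C_0 ≅ Z^5, C_1 ≅ Z^6.

Boundary ∂_1: C_1 → C_0 maps an edge to its endpoints' difference, ∂[p,q] = q − p. For instance
  ∂[v_1,v_4] = [v_4] − [v_1].
This gives a 5×6 integer matrix of rank 4; reducing to Smith normal form yields diagonal entries (1,1,1,1).

Now H_k = ker ∂_k / im ∂_{k+1}, so:

  H_0: rank C_0 − rank ∂_1 = 5 − 4 = 1, and the invariant factors of ∂_1 are all 1, so H_0 = Z.

H_0 = Z.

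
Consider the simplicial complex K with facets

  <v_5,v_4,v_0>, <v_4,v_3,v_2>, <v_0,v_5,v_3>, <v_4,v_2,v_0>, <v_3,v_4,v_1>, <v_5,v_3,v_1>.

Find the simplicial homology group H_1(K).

Order the vertices as v_0 < v_1 < v_2 < v_3 < v_4 < v_5. Listing each simplex with vertices in this order, K has dimension 2 with simplices:

  0-simplices (6): [v_0], [v_1], [v_2], [v_3], [v_4], [v_5]
  1-simplices (12): [v_0,v_2], [v_0,v_3], [v_0,v_4], [v_0,v_5], [v_1,v_3], [v_1,v_4], [v_1,v_5], [v_2,v_3], [v_2,v_4], [v_3,v_4], [v_3,v_5], [v_4,v_5]
  2-simplices (6): [v_0,v_2,v_4], [v_0,v_3,v_5], [v_0,v_4,v_5], [v_1,v_3,v_4], [v_1,v_3,v_5], [v_2,v_3,v_4]

giving chain groups C_0 ≅ Z^6, C_1 ≅ Z^12, C_2 ≅ Z^6.

∂_1: C_1 → C_0 sends each edge [p,q] (with p < q) to q − p. For instance
  ∂[v_0,v_4] = [v_4] − [v_0].
The 6×12 boundary matrix has rank 5 and Smith normal form diag(1,1,1,1,1).

Boundary ∂_2: C_2 → C_1 maps a triangle to the signed sum of its edges. For instance
  ∂[v_2,v_3,v_4] = [v_3,v_4] − [v_2,v_4] + [v_2,v_3],
  ∂[v_0,v_3,v_5] = [v_3,v_5] − [v_0,v_5] + [v_0,v_3].
As a 12×6 matrix over Z this has rank 6, with invariant factors (1,1,1,1,1,1).

Now H_k = ker ∂_k / im ∂_{k+1}, so:

  H_1: rank ker ∂_1 − rank ∂_2 = (12 − 5) − 6 = 1, and the invariant factors of ∂_2 are all 1, so H_1 = Z.

H_1 ≅ Z.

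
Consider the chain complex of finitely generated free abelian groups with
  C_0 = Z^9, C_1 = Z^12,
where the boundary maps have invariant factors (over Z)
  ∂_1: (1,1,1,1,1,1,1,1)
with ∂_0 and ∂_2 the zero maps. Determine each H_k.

H_0 ≅ Z,  H_1 ≅ Z^4.

H_0: b_0 = 9 − 0 − 8 = 1; torsion from ∂_1 factors > 1: none. So H_0 ≅ Z.
H_1: b_1 = 12 − 8 − 0 = 4; torsion from ∂_2 factors > 1: none. So H_1 ≅ Z^4.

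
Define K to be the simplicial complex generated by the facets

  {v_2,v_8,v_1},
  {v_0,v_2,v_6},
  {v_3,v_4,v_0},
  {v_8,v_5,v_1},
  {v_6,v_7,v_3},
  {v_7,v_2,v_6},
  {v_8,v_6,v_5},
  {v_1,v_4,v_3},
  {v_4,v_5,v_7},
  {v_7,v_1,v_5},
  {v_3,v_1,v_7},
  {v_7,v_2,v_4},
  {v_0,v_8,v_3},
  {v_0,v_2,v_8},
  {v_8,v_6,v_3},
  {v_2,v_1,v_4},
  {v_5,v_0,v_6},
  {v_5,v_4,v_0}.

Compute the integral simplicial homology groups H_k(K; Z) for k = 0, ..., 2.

H_0 = Z,  H_1 = Z ⊕ Z_2,  H_2 = 0.

Fix the vertex order v_0 < v_1 < v_2 < v_3 < v_4 < v_5 < v_6 < v_7 < v_8 and write every simplex with vertices in increasing order. Then dim K = 2 and the simplices of K are:

  0-simplices (9): [v_0], [v_1], [v_2], [v_3], [v_4], [v_5], [v_6], [v_7], [v_8]
  1-simplices (27): (27 of them)
  2-simplices (18): (18 of them)

so the chain groups are C_0 ≅ Z^9, C_1 ≅ Z^27, C_2 ≅ Z^18.

∂_1: C_1 → C_0 is given by ∂[p,q] = [q] − [p].
As a 9×27 matrix over Z this has rank 8, with invariant factors (1,1,1,1,1,1,1,1).

The boundary map ∂_2: C_2 → C_1 acts by ∂[p,q,r] = [q,r] − [p,r] + [p,q]. For instance
  ∂[v_0,v_5,v_6] = [v_5,v_6] − [v_0,v_6] + [v_0,v_5],
  ∂[v_2,v_4,v_7] = [v_4,v_7] − [v_2,v_7] + [v_2,v_4].
The 27×18 boundary matrix has rank 18 and Smith normal form diag(1,1,1,1,1,1,1,1,1,1,1,1,1,1,1,1,1,2).

From H_k ≅ ker(∂_k) / im(∂_{k+1}) we obtain:

  H_0: rank C_0 − rank ∂_1 = 9 − 8 = 1, and the invariant factors of ∂_1 are all 1, so H_0 ≅ Z.
  H_1: rank ker ∂_1 − rank ∂_2 = (27 − 8) − 18 = 1, and ∂_2 has invariant factor 2 > 1, so H_1 ≅ Z ⊕ Z_2.
  H_2: rank ker ∂_2 − rank ∂_3 = (18 − 18) − 0 = 0, and there is no ∂_3, so H_2 ≅ 0.

As a check, the Euler characteristic is 9 − 27 + 18 = 0, which agrees with 1 − 1 + 0 = 0.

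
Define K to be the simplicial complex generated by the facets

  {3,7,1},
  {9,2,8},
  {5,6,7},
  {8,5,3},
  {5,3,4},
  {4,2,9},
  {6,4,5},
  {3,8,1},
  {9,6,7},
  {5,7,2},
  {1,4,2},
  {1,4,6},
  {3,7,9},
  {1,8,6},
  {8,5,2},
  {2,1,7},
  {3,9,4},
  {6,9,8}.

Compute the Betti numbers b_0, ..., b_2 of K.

b_0 = 1, b_1 = 2, b_2 = 1.

Order the vertices as 1 < 2 < 3 < 4 < 5 < 6 < 7 < 8 < 9. Listing each simplex with vertices in this order, K has dimension 2 with simplices:

  0-simplices (9): [1], [2], [3], [4], [5], [6], [7], [8], [9]
  1-simplices (27): (27 of them)
  2-simplices (18): [1,2,4], [1,2,7], [1,3,7], [1,3,8], [1,4,6], [1,6,8], [2,4,9], [2,5,7], [2,5,8], [2,8,9], [3,4,5], [3,4,9], [3,5,8], [3,7,9], [4,5,6], [5,6,7], [6,7,9], [6,8,9]

giving chain groups C_0 ≅ Z^9, C_1 ≅ Z^27, C_2 ≅ Z^18.

The boundary map ∂_1: C_1 → C_0 sends each edge [p,q] (with p < q) to q − p. For instance
  ∂[1,4] = [4] − [1].
This gives a 9×27 integer matrix of rank 8; reducing to Smith normal form yields diagonal entries (1,1,1,1,1,1,1,1).

Boundary ∂_2: C_2 → C_1 maps a triangle to the signed sum of its edges. For instance
  ∂[1,2,4] = [2,4] − [1,4] + [1,2],
  ∂[4,5,6] = [5,6] − [4,6] + [4,5].
The resulting 27×18 matrix has rank 17, and its Smith normal form has invariant factors (1,1,1,1,1,1,1,1,1,1,1,1,1,1,1,1,1).

Reading off H_k = ker ∂_k / im ∂_{k+1}:

  H_0: rank C_0 − rank ∂_1 = 9 − 8 = 1, and the invariant factors of ∂_1 are all 1, so H_0 ≅ Z.
  H_1: rank ker ∂_1 − rank ∂_2 = (27 − 8) − 17 = 2, and the invariant factors of ∂_2 are all 1, so H_1 ≅ Z^2.
  H_2: rank ker ∂_2 − rank ∂_3 = (18 − 17) − 0 = 1, and there is no ∂_3, so H_2 ≅ Z.

Hence the Betti numbers are b_0 = 1, b_1 = 2, b_2 = 1.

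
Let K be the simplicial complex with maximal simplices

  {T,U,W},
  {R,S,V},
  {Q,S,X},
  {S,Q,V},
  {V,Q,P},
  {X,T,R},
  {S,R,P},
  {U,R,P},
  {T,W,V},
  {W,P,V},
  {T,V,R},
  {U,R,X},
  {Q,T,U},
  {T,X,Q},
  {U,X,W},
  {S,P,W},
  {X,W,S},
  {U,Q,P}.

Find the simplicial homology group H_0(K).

H_0 = Z.

We work with the vertex ordering P < Q < R < S < T < U < V < W < X. The simplices of K, each written with vertices in increasing order, are:

  0-simplices (9): P, Q, R, S, T, U, V, W, X
  1-simplices (27): PQ, PR, PS, PU, PV, PW, QS, QT, QU, QV, QX, RS, RT, RU, RV, RX, SV, SW, SX, TU, TV, TW, TX, UW, UX, VW, WX
  2-simplices (18): PQU, PQV, PRS, PRU, PSW, PVW, QSV, QSX, QTU, QTX, RSV, RTV, RTX, RUX, SWX, TUW, TVW, UWX

giving chain groups C_0 ≅ Z^9, C_1 ≅ Z^27, C_2 ≅ Z^18.

The boundary map ∂_1: C_1 → C_0 is given by ∂[p,q] = [q] − [p]. For instance
  ∂RU = U − R.
As a 9×27 matrix over Z this has rank 8, with invariant factors (1,1,1,1,1,1,1,1).

The boundary map ∂_2: C_2 → C_1 acts by ∂[p,q,r] = [q,r] − [p,r] + [p,q]. For instance
  ∂QTX = TX − QX + QT,
  ∂TUW = UW − TW + TU.
As a 27×18 matrix over Z this has rank 18, with invariant factors (1,1,1,1,1,1,1,1,1,1,1,1,1,1,1,1,1,2).

Reading off H_k = ker ∂_k / im ∂_{k+1}:

  H_0: rank C_0 − rank ∂_1 = 9 − 8 = 1, and the invariant factors of ∂_1 are all 1, so H_0 = Z.

(K is a triangulation of the Klein bottle.)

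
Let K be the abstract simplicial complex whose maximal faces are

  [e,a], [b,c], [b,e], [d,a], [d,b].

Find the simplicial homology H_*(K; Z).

H_0 = Z,  H_1 = Z.

We work with the vertex ordering a < b < c < d < e. The simplices of K, each written with vertices in increasing order, are:

  0-simplices (5): a, b, c, d, e
  1-simplices (5): ad, ae, bc, bd, be

Hence C_0 ≅ Z^5, C_1 ≅ Z^5.

The boundary map ∂_1: C_1 → C_0 is given by ∂[p,q] = [q] − [p].
The 5×5 boundary matrix has rank 4 and Smith normal form diag(1,1,1,1).

From H_k ≅ ker(∂_k) / im(∂_{k+1}) we obtain:

  H_0: rank C_0 − rank ∂_1 = 5 − 4 = 1, and the invariant factors of ∂_1 are all 1, so H_0 ≅ Z.
  H_1: rank ker ∂_1 − rank ∂_2 = (5 − 4) − 0 = 1, and there is no ∂_2, so H_1 ≅ Z.

As a check, the Euler characteristic is 5 − 5 = 0, which agrees with 1 − 1 = 0.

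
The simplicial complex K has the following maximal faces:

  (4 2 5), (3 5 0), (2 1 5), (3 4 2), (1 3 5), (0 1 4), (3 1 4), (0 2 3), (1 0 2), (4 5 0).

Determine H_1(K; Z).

Order the vertices as 0 < 1 < 2 < 3 < 4 < 5. Listing each simplex with vertices in this order, K has dimension 2 with simplices:

  0-simplices (6): [0], [1], [2], [3], [4], [5]
  1-simplices (15): [0,1], [0,2], [0,3], [0,4], [0,5], [1,2], [1,3], [1,4], [1,5], [2,3], [2,4], [2,5], [3,4], [3,5], [4,5]
  2-simplices (10): [0,1,2], [0,1,4], [0,2,3], [0,3,5], [0,4,5], [1,2,5], [1,3,4], [1,3,5], [2,3,4], [2,4,5]

Hence C_0 ≅ Z^6, C_1 ≅ Z^15, C_2 ≅ Z^10.

Boundary ∂_1: C_1 → C_0 maps an edge to its endpoints' difference, ∂[p,q] = q − p. For instance
  ∂[3,5] = [5] − [3].
The resulting 6×15 matrix has rank 5, and its Smith normal form has invariant factors (1,1,1,1,1).

Boundary ∂_2: C_2 → C_1 sends each 2-simplex [p,q,r] to [q,r] − [p,r] + [p,q]. For instance
  ∂[0,3,5] = [3,5] − [0,5] + [0,3],
  ∂[0,2,3] = [2,3] − [0,3] + [0,2].
The resulting 15×10 matrix has rank 10, and its Smith normal form has invariant factors (1,1,1,1,1,1,1,1,1,2).

Computing H_k = (kernel of ∂_k) / (image of ∂_{k+1}):

  H_1: rank ker ∂_1 − rank ∂_2 = (15 − 5) − 10 = 0, and ∂_2 has invariant factor 2 > 1, so H_1 = Z/2Z.

H_1 ≅ Z/2Z.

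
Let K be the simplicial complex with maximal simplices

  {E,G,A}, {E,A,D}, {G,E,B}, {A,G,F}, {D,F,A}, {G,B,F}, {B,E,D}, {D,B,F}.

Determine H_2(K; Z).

We work with the vertex ordering A < B < D < E < F < G. The simplices of K, each written with vertices in increasing order, are:

  0-simplices (6): A, B, D, E, F, G
  1-simplices (12): AD, AE, AF, AG, BD, BE, BF, BG, DE, DF, EG, FG
  2-simplices (8): ADE, ADF, AEG, AFG, BDE, BDF, BEG, BFG

so the chain groups are C_0 ≅ Z^6, C_1 ≅ Z^12, C_2 ≅ Z^8.

Boundary ∂_1: C_1 → C_0 maps an edge to its endpoints' difference, ∂[p,q] = q − p.
The 6×12 boundary matrix has rank 5 and Smith normal form diag(1,1,1,1,1).

Boundary ∂_2: C_2 → C_1 acts by ∂[p,q,r] = [q,r] − [p,r] + [p,q]. For instance
  ∂BFG = FG − BG + BF,
  ∂BDE = DE − BE + BD.
The 12×8 boundary matrix has rank 7 and Smith normal form diag(1,1,1,1,1,1,1).

Computing H_k = (kernel of ∂_k) / (image of ∂_{k+1}):

  H_2: rank ker ∂_2 − rank ∂_3 = (8 − 7) − 0 = 1, and there is no ∂_3, so H_2 = Z.

H_2 = Z.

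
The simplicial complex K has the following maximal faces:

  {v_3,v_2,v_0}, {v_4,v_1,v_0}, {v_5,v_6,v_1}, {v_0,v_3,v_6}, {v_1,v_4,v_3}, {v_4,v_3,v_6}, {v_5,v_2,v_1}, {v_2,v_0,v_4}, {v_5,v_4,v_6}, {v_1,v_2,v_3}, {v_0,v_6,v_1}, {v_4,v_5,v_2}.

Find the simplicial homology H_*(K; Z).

H_0 ≅ Z,  H_1 ≅ Z/2,  H_2 = 0.

Take the total order v_0 < v_1 < v_2 < v_3 < v_4 < v_5 < v_6 on the vertex set. Then K (dimension 2) consists of the simplices:

  0-simplices (7): [v_0], [v_1], [v_2], [v_3], [v_4], [v_5], [v_6]
  1-simplices (18): (18 of them)
  2-simplices (12): (12 of them)

so the chain groups are C_0 ≅ Z^7, C_1 ≅ Z^18, C_2 ≅ Z^12.

∂_1: C_1 → C_0 is given by ∂[p,q] = [q] − [p]. For instance
  ∂[v_5,v_6] = [v_6] − [v_5].
As a 7×18 matrix over Z this has rank 6, with invariant factors (1,1,1,1,1,1).

The boundary map ∂_2: C_2 → C_1 maps a triangle to the signed sum of its edges. For instance
  ∂[v_1,v_2,v_5] = [v_2,v_5] − [v_1,v_5] + [v_1,v_2],
  ∂[v_0,v_2,v_4] = [v_2,v_4] − [v_0,v_4] + [v_0,v_2].
This gives a 18×12 integer matrix of rank 12; reducing to Smith normal form yields diagonal entries (1,1,1,1,1,1,1,1,1,1,1,2).

Reading off H_k = ker ∂_k / im ∂_{k+1}:

  H_0: rank C_0 − rank ∂_1 = 7 − 6 = 1, and the invariant factors of ∂_1 are all 1, so H_0 = Z.
  H_1: rank ker ∂_1 − rank ∂_2 = (18 − 6) − 12 = 0, and ∂_2 has invariant factor 2 > 1, so H_1 = Z/2.
  H_2: rank ker ∂_2 − rank ∂_3 = (12 − 12) − 0 = 0, and there is no ∂_3, so H_2 = 0.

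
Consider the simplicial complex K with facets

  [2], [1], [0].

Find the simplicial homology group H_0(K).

Order the vertices as 0 < 1 < 2. Listing each simplex with vertices in this order, K has dimension 0 with simplices:

  0-simplices (3): [0], [1], [2]

giving chain groups C_0 ≅ Z^3.

Reading off H_k = ker ∂_k / im ∂_{k+1}:

  H_0: rank C_0 − rank ∂_1 = 3 − 0 = 3, and there is no ∂_1, so H_0 = Z^3.

H_0 = Z^3.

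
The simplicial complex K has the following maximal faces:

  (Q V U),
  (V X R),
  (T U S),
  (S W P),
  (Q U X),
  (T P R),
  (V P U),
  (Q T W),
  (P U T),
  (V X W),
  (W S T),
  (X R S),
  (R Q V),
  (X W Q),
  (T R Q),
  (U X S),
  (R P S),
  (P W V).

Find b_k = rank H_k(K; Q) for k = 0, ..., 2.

Take the total order P < Q < R < S < T < U < V < W < X on the vertex set. Then K (dimension 2) consists of the simplices:

  0-simplices (9): P, Q, R, S, T, U, V, W, X
  1-simplices (27): PR, PS, PT, PU, PV, PW, QR, QT, QU, QV, QW, QX, RS, RT, RV, RX, ST, SU, SW, SX, TU, TW, UV, UX, VW, VX, WX
  2-simplices (18): PRS, PRT, PSW, PTU, PUV, PVW, QRT, QRV, QTW, QUV, QUX, QWX, RSX, RVX, STU, STW, SUX, VWX

giving chain groups C_0 ≅ Z^9, C_1 ≅ Z^27, C_2 ≅ Z^18.

The boundary map ∂_1: C_1 → C_0 is given by ∂[p,q] = [q] − [p].
The 9×27 boundary matrix has rank 8 and Smith normal form diag(1,1,1,1,1,1,1,1).

The boundary map ∂_2: C_2 → C_1 sends each 2-simplex [p,q,r] to [q,r] − [p,r] + [p,q]. For instance
  ∂QRT = RT − QT + QR,
  ∂PVW = VW − PW + PV.
The resulting 27×18 matrix has rank 18, and its Smith normal form has invariant factors (1,1,1,1,1,1,1,1,1,1,1,1,1,1,1,1,1,2).

Now H_k = ker ∂_k / im ∂_{k+1}, so:

  H_0: rank C_0 − rank ∂_1 = 9 − 8 = 1, and the invariant factors of ∂_1 are all 1, so H_0 = Z.
  H_1: rank ker ∂_1 − rank ∂_2 = (27 − 8) − 18 = 1, and ∂_2 has invariant factor 2 > 1, so H_1 = Z ⊕ Z_2.
  H_2: rank ker ∂_2 − rank ∂_3 = (18 − 18) − 0 = 0, and there is no ∂_3, so H_2 = 0.

Hence the Betti numbers are b_0 = 1, b_1 = 1, b_2 = 0.

b_0 = 1, b_1 = 1, b_2 = 0.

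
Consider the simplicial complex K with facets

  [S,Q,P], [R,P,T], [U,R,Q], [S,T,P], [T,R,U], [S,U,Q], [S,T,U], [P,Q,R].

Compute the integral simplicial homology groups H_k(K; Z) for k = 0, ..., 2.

H_0 = Z,  H_1 = 0,  H_2 = Z.

Fix the vertex order P < Q < R < S < T < U and write every simplex with vertices in increasing order. Then dim K = 2 and the simplices of K are:

  0-simplices (6): P, Q, R, S, T, U
  1-simplices (12): PQ, PR, PS, PT, QR, QS, QU, RT, RU, ST, SU, TU
  2-simplices (8): PQR, PQS, PRT, PST, QRU, QSU, RTU, STU

giving chain groups C_0 ≅ Z^6, C_1 ≅ Z^12, C_2 ≅ Z^8.

The boundary map ∂_1: C_1 → C_0 sends each edge [p,q] (with p < q) to q − p. For instance
  ∂TU = U − T.
The 6×12 boundary matrix has rank 5 and Smith normal form diag(1,1,1,1,1).

∂_2: C_2 → C_1 acts by ∂[p,q,r] = [q,r] − [p,r] + [p,q]. For instance
  ∂PQR = QR − PR + PQ,
  ∂QRU = RU − QU + QR.
The resulting 12×8 matrix has rank 7, and its Smith normal form has invariant factors (1,1,1,1,1,1,1).

Computing H_k = (kernel of ∂_k) / (image of ∂_{k+1}):

  H_0: rank C_0 − rank ∂_1 = 6 − 5 = 1, and the invariant factors of ∂_1 are all 1, so H_0 = Z.
  H_1: rank ker ∂_1 − rank ∂_2 = (12 − 5) − 7 = 0, and the invariant factors of ∂_2 are all 1, so H_1 = 0.
  H_2: rank ker ∂_2 − rank ∂_3 = (8 − 7) − 0 = 1, and there is no ∂_3, so H_2 = Z.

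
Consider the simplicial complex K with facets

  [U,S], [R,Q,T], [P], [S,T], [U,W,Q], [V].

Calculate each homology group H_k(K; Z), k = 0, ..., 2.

H_0 ≅ Z^3,  H_1 ≅ Z,  H_2 = 0.

Fix the vertex order P < Q < R < S < T < U < V < W and write every simplex with vertices in increasing order. Then dim K = 2 and the simplices of K are:

  0-simplices (8): P, Q, R, S, T, U, V, W
  1-simplices (8): QR, QT, QU, QW, RT, ST, SU, UW
  2-simplices (2): QRT, QUW

giving chain groups C_0 ≅ Z^8, C_1 ≅ Z^8, C_2 ≅ Z^2.

Boundary ∂_1: C_1 → C_0 is given by ∂[p,q] = [q] − [p]. For instance
  ∂QW = W − Q.
This gives a 8×8 integer matrix of rank 5; reducing to Smith normal form yields diagonal entries (1,1,1,1,1).

∂_2: C_2 → C_1 acts by ∂[p,q,r] = [q,r] − [p,r] + [p,q]. For instance
  ∂QUW = UW − QW + QU,
  ∂QRT = RT − QT + QR.
The 8×2 boundary matrix has rank 2 and Smith normal form diag(1,1).

Computing H_k = (kernel of ∂_k) / (image of ∂_{k+1}):

  H_0: rank C_0 − rank ∂_1 = 8 − 5 = 3, and the invariant factors of ∂_1 are all 1, so H_0 ≅ Z^3.
  H_1: rank ker ∂_1 − rank ∂_2 = (8 − 5) − 2 = 1, and the invariant factors of ∂_2 are all 1, so H_1 ≅ Z.
  H_2: rank ker ∂_2 − rank ∂_3 = (2 − 2) − 0 = 0, and there is no ∂_3, so H_2 ≅ 0.

As a check, the Euler characteristic is 8 − 8 + 2 = 2, which agrees with 3 − 1 + 0 = 2.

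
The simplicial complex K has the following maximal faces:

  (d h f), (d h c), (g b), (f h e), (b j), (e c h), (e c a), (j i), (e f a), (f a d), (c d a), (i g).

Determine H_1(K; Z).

H_1 ≅ Z.

Take the total order a < b < c < d < e < f < g < h < i < j on the vertex set. Then K (dimension 2) consists of the simplices:

  0-simplices (10): a, b, c, d, e, f, g, h, i, j
  1-simplices (16): ac, ad, ae, af, bg, bj, cd, ce, ch, df, dh, ef, eh, fh, gi, ij
  2-simplices (8): acd, ace, adf, aef, cdh, ceh, dfh, efh

so the chain groups are C_0 ≅ Z^10, C_1 ≅ Z^16, C_2 ≅ Z^8.

∂_1: C_1 → C_0 sends each edge [p,q] (with p < q) to q − p. For instance
  ∂ae = e − a.
This gives a 10×16 integer matrix of rank 8; reducing to Smith normal form yields diagonal entries (1,1,1,1,1,1,1,1).

The boundary map ∂_2: C_2 → C_1 acts by ∂[p,q,r] = [q,r] − [p,r] + [p,q]. For instance
  ∂acd = cd − ad + ac,
  ∂efh = fh − eh + ef.
The 16×8 boundary matrix has rank 7 and Smith normal form diag(1,1,1,1,1,1,1).

Reading off H_k = ker ∂_k / im ∂_{k+1}:

  H_1: rank ker ∂_1 − rank ∂_2 = (16 − 8) − 7 = 1, and the invariant factors of ∂_2 are all 1, so H_1 = Z.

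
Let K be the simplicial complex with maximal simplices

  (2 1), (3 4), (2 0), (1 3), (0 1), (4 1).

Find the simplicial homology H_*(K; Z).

Fix the vertex order 0 < 1 < 2 < 3 < 4 and write every simplex with vertices in increasing order. Then dim K = 1 and the simplices of K are:

  0-simplices (5): [0], [1], [2], [3], [4]
  1-simplices (6): [0,1], [0,2], [1,2], [1,3], [1,4], [3,4]

so the chain groups are C_0 ≅ Z^5, C_1 ≅ Z^6.

The boundary map ∂_1: C_1 → C_0 is given by ∂[p,q] = [q] − [p].
This gives a 5×6 integer matrix of rank 4; reducing to Smith normal form yields diagonal entries (1,1,1,1).

From H_k ≅ ker(∂_k) / im(∂_{k+1}) we obtain:

  H_0: rank C_0 − rank ∂_1 = 5 − 4 = 1, and the invariant factors of ∂_1 are all 1, so H_0 ≅ Z.
  H_1: rank ker ∂_1 − rank ∂_2 = (6 − 4) − 0 = 2, and there is no ∂_2, so H_1 ≅ Z^2.

As a check, the Euler characteristic is 5 − 6 = -1, which agrees with 1 − 2 = -1.

H_0 = Z,  H_1 = Z^2.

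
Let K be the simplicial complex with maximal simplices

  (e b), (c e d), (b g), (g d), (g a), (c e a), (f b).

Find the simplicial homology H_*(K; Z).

H_0 = Z,  H_1 = Z^2,  H_2 = 0.

Take the total order a < b < c < d < e < f < g on the vertex set. Then K (dimension 2) consists of the simplices:

  0-simplices (7): a, b, c, d, e, f, g
  1-simplices (10): ac, ae, ag, be, bf, bg, cd, ce, de, dg
  2-simplices (2): ace, cde

giving chain groups C_0 ≅ Z^7, C_1 ≅ Z^10, C_2 ≅ Z^2.

Boundary ∂_1: C_1 → C_0 maps an edge to its endpoints' difference, ∂[p,q] = q − p.
This gives a 7×10 integer matrix of rank 6; reducing to Smith normal form yields diagonal entries (1,1,1,1,1,1).

Boundary ∂_2: C_2 → C_1 acts by ∂[p,q,r] = [q,r] − [p,r] + [p,q]. For instance
  ∂ace = ce − ae + ac,
  ∂cde = de − ce + cd.
The 10×2 boundary matrix has rank 2 and Smith normal form diag(1,1).

Now H_k = ker ∂_k / im ∂_{k+1}, so:

  H_0: rank C_0 − rank ∂_1 = 7 − 6 = 1, and the invariant factors of ∂_1 are all 1, so H_0 = Z.
  H_1: rank ker ∂_1 − rank ∂_2 = (10 − 6) − 2 = 2, and the invariant factors of ∂_2 are all 1, so H_1 = Z^2.
  H_2: rank ker ∂_2 − rank ∂_3 = (2 − 2) − 0 = 0, and there is no ∂_3, so H_2 = 0.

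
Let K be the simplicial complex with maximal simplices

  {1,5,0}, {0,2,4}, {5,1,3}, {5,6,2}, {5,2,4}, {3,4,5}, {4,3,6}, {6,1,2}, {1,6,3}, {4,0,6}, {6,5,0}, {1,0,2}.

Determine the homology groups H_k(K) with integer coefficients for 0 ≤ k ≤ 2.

H_0 ≅ Z,  H_1 ≅ Z/2Z,  H_2 = 0.

Order the vertices as 0 < 1 < 2 < 3 < 4 < 5 < 6. Listing each simplex with vertices in this order, K has dimension 2 with simplices:

  0-simplices (7): [0], [1], [2], [3], [4], [5], [6]
  1-simplices (18): [0,1], [0,2], [0,4], [0,5], [0,6], [1,2], [1,3], [1,5], [1,6], [2,4], [2,5], [2,6], [3,4], [3,5], [3,6], [4,5], [4,6], [5,6]
  2-simplices (12): [0,1,2], [0,1,5], [0,2,4], [0,4,6], [0,5,6], [1,2,6], [1,3,5], [1,3,6], [2,4,5], [2,5,6], [3,4,5], [3,4,6]

so the chain groups are C_0 ≅ Z^7, C_1 ≅ Z^18, C_2 ≅ Z^12.

Boundary ∂_1: C_1 → C_0 is given by ∂[p,q] = [q] − [p]. For instance
  ∂[3,4] = [4] − [3].
The 7×18 boundary matrix has rank 6 and Smith normal form diag(1,1,1,1,1,1).

Boundary ∂_2: C_2 → C_1 acts by ∂[p,q,r] = [q,r] − [p,r] + [p,q]. For instance
  ∂[0,2,4] = [2,4] − [0,4] + [0,2],
  ∂[0,4,6] = [4,6] − [0,6] + [0,4].
The 18×12 boundary matrix has rank 12 and Smith normal form diag(1,1,1,1,1,1,1,1,1,1,1,2).

Computing H_k = (kernel of ∂_k) / (image of ∂_{k+1}):

  H_0: rank C_0 − rank ∂_1 = 7 − 6 = 1, and the invariant factors of ∂_1 are all 1, so H_0 ≅ Z.
  H_1: rank ker ∂_1 − rank ∂_2 = (18 − 6) − 12 = 0, and ∂_2 has invariant factor 2 > 1, so H_1 ≅ Z/2Z.
  H_2: rank ker ∂_2 − rank ∂_3 = (12 − 12) − 0 = 0, and there is no ∂_3, so H_2 ≅ 0.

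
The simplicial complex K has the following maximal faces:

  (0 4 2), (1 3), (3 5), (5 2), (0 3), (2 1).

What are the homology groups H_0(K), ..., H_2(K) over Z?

H_0 = Z,  H_1 = Z^2,  H_2 = 0.

We work with the vertex ordering 0 < 1 < 2 < 3 < 4 < 5. The simplices of K, each written with vertices in increasing order, are:

  0-simplices (6): [0], [1], [2], [3], [4], [5]
  1-simplices (8): [0,2], [0,3], [0,4], [1,2], [1,3], [2,4], [2,5], [3,5]
  2-simplices (1): [0,2,4]

Hence C_0 ≅ Z^6, C_1 ≅ Z^8, C_2 ≅ Z^1.

Boundary ∂_1: C_1 → C_0 is given by ∂[p,q] = [q] − [p]. For instance
  ∂[1,2] = [2] − [1].
This gives a 6×8 integer matrix of rank 5; reducing to Smith normal form yields diagonal entries (1,1,1,1,1).

The boundary map ∂_2: C_2 → C_1 acts by ∂[p,q,r] = [q,r] − [p,r] + [p,q]. For instance
  ∂[0,2,4] = [2,4] − [0,4] + [0,2].
As a 8×1 matrix over Z this has rank 1, with invariant factors (1).

Computing H_k = (kernel of ∂_k) / (image of ∂_{k+1}):

  H_0: rank C_0 − rank ∂_1 = 6 − 5 = 1, and the invariant factors of ∂_1 are all 1, so H_0 ≅ Z.
  H_1: rank ker ∂_1 − rank ∂_2 = (8 − 5) − 1 = 2, and the invariant factors of ∂_2 are all 1, so H_1 ≅ Z^2.
  H_2: rank ker ∂_2 − rank ∂_3 = (1 − 1) − 0 = 0, and there is no ∂_3, so H_2 ≅ 0.

As a check, the Euler characteristic is 6 − 8 + 1 = -1, which agrees with 1 − 2 + 0 = -1.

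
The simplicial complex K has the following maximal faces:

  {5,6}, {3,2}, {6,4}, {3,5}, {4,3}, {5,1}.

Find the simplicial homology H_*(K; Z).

Order the vertices as 1 < 2 < 3 < 4 < 5 < 6. Listing each simplex with vertices in this order, K has dimension 1 with simplices:

  0-simplices (6): [1], [2], [3], [4], [5], [6]
  1-simplices (6): [1,5], [2,3], [3,4], [3,5], [4,6], [5,6]

Hence C_0 ≅ Z^6, C_1 ≅ Z^6.

Boundary ∂_1: C_1 → C_0 is given by ∂[p,q] = [q] − [p].
As a 6×6 matrix over Z this has rank 5, with invariant factors (1,1,1,1,1).

From H_k ≅ ker(∂_k) / im(∂_{k+1}) we obtain:

  H_0: rank C_0 − rank ∂_1 = 6 − 5 = 1, and the invariant factors of ∂_1 are all 1, so H_0 = Z.
  H_1: rank ker ∂_1 − rank ∂_2 = (6 − 5) − 0 = 1, and there is no ∂_2, so H_1 = Z.

H_0 = Z,  H_1 = Z.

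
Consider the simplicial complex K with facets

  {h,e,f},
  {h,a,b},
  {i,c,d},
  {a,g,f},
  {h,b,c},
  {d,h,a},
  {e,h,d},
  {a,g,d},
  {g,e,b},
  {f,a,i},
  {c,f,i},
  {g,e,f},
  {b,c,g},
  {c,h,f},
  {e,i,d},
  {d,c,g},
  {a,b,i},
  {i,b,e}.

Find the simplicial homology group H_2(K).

H_2 = Z.

Fix the vertex order a < b < c < d < e < f < g < h < i and write every simplex with vertices in increasing order. Then dim K = 2 and the simplices of K are:

  0-simplices (9): a, b, c, d, e, f, g, h, i
  1-simplices (27): ab, ad, af, ag, ah, ai, bc, be, bg, bh, bi, cd, cf, cg, ch, ci, de, dg, dh, di, ef, eg, eh, ei, fg, fh, fi
  2-simplices (18): abh, abi, adg, adh, afg, afi, bcg, bch, beg, bei, cdg, cdi, cfh, cfi, deh, dei, efg, efh

giving chain groups C_0 ≅ Z^9, C_1 ≅ Z^27, C_2 ≅ Z^18.

The boundary map ∂_1: C_1 → C_0 maps an edge to its endpoints' difference, ∂[p,q] = q − p. For instance
  ∂ah = h − a.
As a 9×27 matrix over Z this has rank 8, with invariant factors (1,1,1,1,1,1,1,1).

∂_2: C_2 → C_1 maps a triangle to the signed sum of its edges. For instance
  ∂efh = fh − eh + ef,
  ∂adg = dg − ag + ad.
The resulting 27×18 matrix has rank 17, and its Smith normal form has invariant factors (1,1,1,1,1,1,1,1,1,1,1,1,1,1,1,1,1).

Reading off H_k = ker ∂_k / im ∂_{k+1}:

  H_2: rank ker ∂_2 − rank ∂_3 = (18 − 17) − 0 = 1, and there is no ∂_3, so H_2 = Z.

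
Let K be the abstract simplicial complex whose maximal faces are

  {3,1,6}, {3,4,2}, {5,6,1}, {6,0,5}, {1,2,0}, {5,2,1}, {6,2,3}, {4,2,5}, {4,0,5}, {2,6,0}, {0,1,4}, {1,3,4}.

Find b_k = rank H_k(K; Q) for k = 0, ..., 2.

We work with the vertex ordering 0 < 1 < 2 < 3 < 4 < 5 < 6. The simplices of K, each written with vertices in increasing order, are:

  0-simplices (7): [0], [1], [2], [3], [4], [5], [6]
  1-simplices (18): [0,1], [0,2], [0,4], [0,5], [0,6], [1,2], [1,3], [1,4], [1,5], [1,6], [2,3], [2,4], [2,5], [2,6], [3,4], [3,6], [4,5], [5,6]
  2-simplices (12): [0,1,2], [0,1,4], [0,2,6], [0,4,5], [0,5,6], [1,2,5], [1,3,4], [1,3,6], [1,5,6], [2,3,4], [2,3,6], [2,4,5]

Hence C_0 ≅ Z^7, C_1 ≅ Z^18, C_2 ≅ Z^12.

Boundary ∂_1: C_1 → C_0 is given by ∂[p,q] = [q] − [p]. For instance
  ∂[2,3] = [3] − [2].
The resulting 7×18 matrix has rank 6, and its Smith normal form has invariant factors (1,1,1,1,1,1).

Boundary ∂_2: C_2 → C_1 sends each 2-simplex [p,q,r] to [q,r] − [p,r] + [p,q]. For instance
  ∂[1,2,5] = [2,5] − [1,5] + [1,2],
  ∂[0,2,6] = [2,6] − [0,6] + [0,2].
As a 18×12 matrix over Z this has rank 12, with invariant factors (1,1,1,1,1,1,1,1,1,1,1,2).

Reading off H_k = ker ∂_k / im ∂_{k+1}:

  H_0: rank C_0 − rank ∂_1 = 7 − 6 = 1, and the invariant factors of ∂_1 are all 1, so H_0 = Z.
  H_1: rank ker ∂_1 − rank ∂_2 = (18 − 6) − 12 = 0, and ∂_2 has invariant factor 2 > 1, so H_1 = Z/2.
  H_2: rank ker ∂_2 − rank ∂_3 = (12 − 12) − 0 = 0, and there is no ∂_3, so H_2 = 0.

As a check, the Euler characteristic is 7 − 18 + 12 = 1, which agrees with 1 − 0 + 0 = 1.

Hence the Betti numbers are b_0 = 1, b_1 = 0, b_2 = 0.

b_0 = 1, b_1 = 0, b_2 = 0.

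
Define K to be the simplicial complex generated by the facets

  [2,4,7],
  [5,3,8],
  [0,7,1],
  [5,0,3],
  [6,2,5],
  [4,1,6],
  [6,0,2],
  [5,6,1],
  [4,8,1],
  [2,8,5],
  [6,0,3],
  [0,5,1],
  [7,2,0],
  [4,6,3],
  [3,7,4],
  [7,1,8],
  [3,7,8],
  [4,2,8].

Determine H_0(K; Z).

Order the vertices as 0 < 1 < 2 < 3 < 4 < 5 < 6 < 7 < 8. Listing each simplex with vertices in this order, K has dimension 2 with simplices:

  0-simplices (9): [0], [1], [2], [3], [4], [5], [6], [7], [8]
  1-simplices (27): (27 of them)
  2-simplices (18): [0,1,5], [0,1,7], [0,2,6], [0,2,7], [0,3,5], [0,3,6], [1,4,6], [1,4,8], [1,5,6], [1,7,8], [2,4,7], [2,4,8], [2,5,6], [2,5,8], [3,4,6], [3,4,7], [3,5,8], [3,7,8]

giving chain groups C_0 ≅ Z^9, C_1 ≅ Z^27, C_2 ≅ Z^18.

∂_1: C_1 → C_0 sends each edge [p,q] (with p < q) to q − p.
The 9×27 boundary matrix has rank 8 and Smith normal form diag(1,1,1,1,1,1,1,1).

Boundary ∂_2: C_2 → C_1 sends each 2-simplex [p,q,r] to [q,r] − [p,r] + [p,q]. For instance
  ∂[2,5,8] = [5,8] − [2,8] + [2,5],
  ∂[2,5,6] = [5,6] − [2,6] + [2,5].
This gives a 27×18 integer matrix of rank 18; reducing to Smith normal form yields diagonal entries (1,1,1,1,1,1,1,1,1,1,1,1,1,1,1,1,1,2).

From H_k ≅ ker(∂_k) / im(∂_{k+1}) we obtain:

  H_0: rank C_0 − rank ∂_1 = 9 − 8 = 1, and the invariant factors of ∂_1 are all 1, so H_0 ≅ Z.

H_0 ≅ Z.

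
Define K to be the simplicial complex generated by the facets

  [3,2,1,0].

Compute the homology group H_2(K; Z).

H_2 = 0.

Order the vertices as 0 < 1 < 2 < 3. Listing each simplex with vertices in this order, K has dimension 3 with simplices:

  0-simplices (4): [0], [1], [2], [3]
  1-simplices (6): [0,1], [0,2], [0,3], [1,2], [1,3], [2,3]
  2-simplices (4): [0,1,2], [0,1,3], [0,2,3], [1,2,3]
  3-simplices (1): [0,1,2,3]

giving chain groups C_0 ≅ Z^4, C_1 ≅ Z^6, C_2 ≅ Z^4, C_3 ≅ Z^1.

∂_1: C_1 → C_0 sends each edge [p,q] (with p < q) to q − p. For instance
  ∂[2,3] = [3] − [2].
As a 4×6 matrix over Z this has rank 3, with invariant factors (1,1,1).

∂_2: C_2 → C_1 acts by ∂[p,q,r] = [q,r] − [p,r] + [p,q]. For instance
  ∂[0,2,3] = [2,3] − [0,3] + [0,2],
  ∂[1,2,3] = [2,3] − [1,3] + [1,2].
The resulting 6×4 matrix has rank 3, and its Smith normal form has invariant factors (1,1,1).

Boundary ∂_3: C_3 → C_2 sends each 3-simplex σ to the alternating sum Σ_i (−1)^i (σ with its i-th vertex removed). For instance
  ∂[0,1,2,3] = [1,2,3] − [0,2,3] + [0,1,3] − [0,1,2].
The resulting 4×1 matrix has rank 1, and its Smith normal form has invariant factors (1).

Now H_k = ker ∂_k / im ∂_{k+1}, so:

  H_2: rank ker ∂_2 − rank ∂_3 = (4 − 3) − 1 = 0, and the invariant factors of ∂_3 are all 1, so H_2 = 0.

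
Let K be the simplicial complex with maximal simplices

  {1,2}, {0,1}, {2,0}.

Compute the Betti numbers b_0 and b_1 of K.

b_0 = 1, b_1 = 1.

Order the vertices as 0 < 1 < 2. Listing each simplex with vertices in this order, K has dimension 1 with simplices:

  0-simplices (3): [0], [1], [2]
  1-simplices (3): [0,1], [0,2], [1,2]

giving chain groups C_0 ≅ Z^3, C_1 ≅ Z^3.

∂_1: C_1 → C_0 sends each edge [p,q] (with p < q) to q − p.
As a 3×3 matrix over Z this has rank 2, with invariant factors (1,1).

Reading off H_k = ker ∂_k / im ∂_{k+1}:

  H_0: rank C_0 − rank ∂_1 = 3 − 2 = 1, and the invariant factors of ∂_1 are all 1, so H_0 = Z.
  H_1: rank ker ∂_1 − rank ∂_2 = (3 − 2) − 0 = 1, and there is no ∂_2, so H_1 = Z.

As a check, the Euler characteristic is 3 − 3 = 0, which agrees with 1 − 1 = 0.

Hence the Betti numbers are b_0 = 1, b_1 = 1.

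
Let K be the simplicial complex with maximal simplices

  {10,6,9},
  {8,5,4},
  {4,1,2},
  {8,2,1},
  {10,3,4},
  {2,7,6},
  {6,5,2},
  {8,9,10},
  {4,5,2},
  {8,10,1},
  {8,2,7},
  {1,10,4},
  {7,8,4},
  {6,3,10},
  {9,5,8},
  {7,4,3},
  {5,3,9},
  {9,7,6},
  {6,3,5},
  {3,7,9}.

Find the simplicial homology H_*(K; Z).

H_0 = Z,  H_1 = Z ⊕ Z/2,  H_2 = 0.

Take the total order 1 < 2 < 3 < 4 < 5 < 6 < 7 < 8 < 9 < 10 on the vertex set. Then K (dimension 2) consists of the simplices:

  0-simplices (10): [1], [2], [3], [4], [5], [6], [7], [8], [9], [10]
  1-simplices (30): (30 of them)
  2-simplices (20): (20 of them)

giving chain groups C_0 ≅ Z^10, C_1 ≅ Z^30, C_2 ≅ Z^20.

The boundary map ∂_1: C_1 → C_0 sends each edge [p,q] (with p < q) to q − p.
The 10×30 boundary matrix has rank 9 and Smith normal form diag(1,1,1,1,1,1,1,1,1).

Boundary ∂_2: C_2 → C_1 acts by ∂[p,q,r] = [q,r] − [p,r] + [p,q]. For instance
  ∂[3,6,10] = [6,10] − [3,10] + [3,6],
  ∂[6,7,9] = [7,9] − [6,9] + [6,7].
The resulting 30×20 matrix has rank 20, and its Smith normal form has invariant factors (1,1,1,1,1,1,1,1,1,1,1,1,1,1,1,1,1,1,1,2).

Reading off H_k = ker ∂_k / im ∂_{k+1}:

  H_0: rank C_0 − rank ∂_1 = 10 − 9 = 1, and the invariant factors of ∂_1 are all 1, so H_0 = Z.
  H_1: rank ker ∂_1 − rank ∂_2 = (30 − 9) − 20 = 1, and ∂_2 has invariant factor 2 > 1, so H_1 = Z ⊕ Z/2.
  H_2: rank ker ∂_2 − rank ∂_3 = (20 − 20) − 0 = 0, and there is no ∂_3, so H_2 = 0.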